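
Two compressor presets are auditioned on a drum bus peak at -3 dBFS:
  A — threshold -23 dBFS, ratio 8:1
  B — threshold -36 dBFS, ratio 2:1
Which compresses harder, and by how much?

A: 20 dB over, compressed to 2.5 dB over, so 17.5 dB of GR.
B: 33 dB over, compressed to 16.5 dB over, so 16.5 dB of GR.
A reduces 1 dB more.

A, by 1 dB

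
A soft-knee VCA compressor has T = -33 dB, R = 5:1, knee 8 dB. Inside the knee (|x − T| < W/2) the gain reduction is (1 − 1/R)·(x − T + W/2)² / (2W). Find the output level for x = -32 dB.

-33.25 dB

x − T + W/2 = -32 − (-33) + 4 = 5.
GR = (1 − 1/5) × 5² / 16 = 0.8 × 25 / 16 = 1.25 dB.
Output = -32 − 1.25 = -33.25 dB.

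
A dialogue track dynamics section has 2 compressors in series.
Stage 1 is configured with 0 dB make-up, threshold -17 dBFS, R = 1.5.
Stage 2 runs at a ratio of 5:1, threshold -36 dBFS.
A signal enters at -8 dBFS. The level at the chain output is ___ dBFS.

Stage 1: -8 dBFS is 9 dB over -17 dBFS; at 1.5:1 that becomes 6 dB over, giving -11 dBFS.
Stage 2: overshoot 25 dB → 25/5 = 5 dB → -31 dBFS.

-31 dBFS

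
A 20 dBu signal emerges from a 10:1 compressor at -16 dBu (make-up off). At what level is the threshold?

-20 dBu

Let T be the threshold. Output overshoot = (input overshoot)/R, so -16 − T = (20 − T)/10.
10·(-16 − T) = 20 − T → 9·T = -160 − 20 = -180.
T = -180/9 = -20 dBu.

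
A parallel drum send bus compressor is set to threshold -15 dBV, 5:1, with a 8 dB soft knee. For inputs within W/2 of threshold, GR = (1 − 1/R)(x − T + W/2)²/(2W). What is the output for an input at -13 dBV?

-14.8 dBV

x − T + W/2 = -13 − (-15) + 4 = 6.
GR = (1 − 1/5) × 6² / 16 = 0.8 × 36 / 16 = 1.8 dB.
Output = -13 − 1.8 = -14.8 dBV.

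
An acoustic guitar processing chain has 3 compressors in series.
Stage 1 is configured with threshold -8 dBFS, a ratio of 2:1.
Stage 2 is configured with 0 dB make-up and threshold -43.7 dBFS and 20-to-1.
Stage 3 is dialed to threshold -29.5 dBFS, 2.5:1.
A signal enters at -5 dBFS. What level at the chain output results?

-41.84 dBFS

Stage 1: overshoot 3 dB → 3/2 = 1.5 dB → -6.5 dBFS.
Stage 2: overshoot 37.2 dB → 37.2/20 = 1.86 dB → -41.84 dBFS.
Stage 3: -41.84 dBFS is at or below the -29.5 dBFS threshold — no compression; output -41.84 dBFS.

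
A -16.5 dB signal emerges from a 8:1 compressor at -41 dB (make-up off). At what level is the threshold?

-44.5 dB

Let T be the threshold. Output overshoot = (input overshoot)/R, so -41 − T = (-16.5 − T)/8.
8·(-41 − T) = -16.5 − T → 7·T = -328 − (-16.5) = -311.5.
T = -311.5/7 = -44.5 dB.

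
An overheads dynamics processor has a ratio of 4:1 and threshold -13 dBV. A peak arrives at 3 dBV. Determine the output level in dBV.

-9 dBV

The input is 16 dB above the -13 dBV threshold.
At 4:1 the overshoot is divided by 4, leaving 4 dB above threshold.
Output = -13 + 4 = -9 dBV.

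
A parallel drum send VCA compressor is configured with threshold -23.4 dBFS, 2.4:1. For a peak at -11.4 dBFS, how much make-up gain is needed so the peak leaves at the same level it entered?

7 dB

Without make-up, output = threshold + overshoot/2.4 = -23.4 + 5 = -18.4 dBFS.
Gap to target: 7 dB.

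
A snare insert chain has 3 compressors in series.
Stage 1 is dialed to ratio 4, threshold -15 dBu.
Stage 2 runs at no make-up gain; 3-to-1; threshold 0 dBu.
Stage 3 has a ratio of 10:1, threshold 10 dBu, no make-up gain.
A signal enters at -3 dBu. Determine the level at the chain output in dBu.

Stage 1: -3 dBu is 12 dB over -15 dBu; at 4:1 that becomes 3 dB over, giving -12 dBu.
Stage 2: below threshold (-12 ≤ 0); passes unchanged; output -12 dBu.
Stage 3: below threshold (-12 ≤ 10); passes unchanged; output -12 dBu.

-12 dBu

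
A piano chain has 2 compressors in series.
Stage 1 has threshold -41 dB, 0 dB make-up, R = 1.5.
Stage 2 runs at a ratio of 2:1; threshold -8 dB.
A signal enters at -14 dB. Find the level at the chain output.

-23 dB

Stage 1: 27 dB above -41 dB, reduced 1.5:1 to 18 dB above → -23 dB.
Stage 2: below threshold (-23 ≤ -8); passes unchanged; output -23 dB.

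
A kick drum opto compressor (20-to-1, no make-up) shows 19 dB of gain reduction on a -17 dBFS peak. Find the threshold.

-37 dBFS

Gain reduction = -17 − (-36) = 19 dB; output overshoot = GR / (R − 1) = 19 / 19 = 1 dB.
Threshold = output − output overshoot = -36 − 1 = -37 dBFS.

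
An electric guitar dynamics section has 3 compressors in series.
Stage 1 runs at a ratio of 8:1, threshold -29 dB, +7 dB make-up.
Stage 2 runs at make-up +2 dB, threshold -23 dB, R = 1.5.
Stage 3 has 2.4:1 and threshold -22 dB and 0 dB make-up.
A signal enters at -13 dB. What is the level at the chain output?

Stage 1: 16 dB above -29 dB, reduced 8:1 to 2 dB above → -27 dB; +7 dB make-up → -20 dB.
Stage 2: overshoot 3 dB → 3/1.5 = 2 dB → -21 dB; +2 dB make-up → -19 dB.
Stage 3: -19 dB is 3 dB over -22 dB; at 2.4:1 that becomes 1.25 dB over, giving -20.75 dB.

-20.75 dB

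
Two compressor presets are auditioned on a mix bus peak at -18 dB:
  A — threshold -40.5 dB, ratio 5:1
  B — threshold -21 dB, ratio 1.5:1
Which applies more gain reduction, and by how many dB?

A: overshoot 22.5 dB → output overshoot 4.5 dB → GR 18 dB.
B: overshoot 3 dB → output overshoot 2 dB → GR 1 dB.
A applies 17 dB more gain reduction.

A, by 17 dB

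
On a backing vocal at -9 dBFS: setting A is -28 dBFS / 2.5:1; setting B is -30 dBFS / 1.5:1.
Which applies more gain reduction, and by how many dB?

A, by 4.4 dB

A: overshoot 19 dB → output overshoot 7.6 dB → GR 11.4 dB.
B: overshoot 21 dB → output overshoot 14 dB → GR 7 dB.
Difference: 4.4 dB in favour of A.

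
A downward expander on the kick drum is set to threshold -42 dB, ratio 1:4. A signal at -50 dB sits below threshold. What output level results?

Undershoot = (-42) − (-50) = 8 dB.
At 1:4, that expands to 32 dB under threshold.
Output = -42 − 32 = -74 dB.

-74 dB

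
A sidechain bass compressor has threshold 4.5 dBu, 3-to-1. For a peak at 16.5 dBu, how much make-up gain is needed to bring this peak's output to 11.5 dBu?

3 dB

The peak compresses to 4.5 + 12/3 = 8.5 dBu.
To reach 11.5 dBu requires 11.5 − 8.5 = 3 dB of make-up.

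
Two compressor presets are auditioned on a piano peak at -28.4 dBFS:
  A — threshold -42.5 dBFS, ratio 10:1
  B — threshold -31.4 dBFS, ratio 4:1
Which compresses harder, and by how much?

A: GR = 14.1 − 14.1/10 = 12.69 dB.
B: GR = 3 − 3/4 = 2.25 dB.
A reduces 10.44 dB more.

A, by 10.44 dB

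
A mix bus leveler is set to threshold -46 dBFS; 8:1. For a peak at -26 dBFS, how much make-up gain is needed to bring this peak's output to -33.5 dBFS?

Without make-up, output = threshold + overshoot/8 = -46 + 2.5 = -43.5 dBFS.
Gap to target: 10 dB.

10 dB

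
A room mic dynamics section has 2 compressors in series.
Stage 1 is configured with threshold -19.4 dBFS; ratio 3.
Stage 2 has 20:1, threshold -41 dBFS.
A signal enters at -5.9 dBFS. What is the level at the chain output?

Stage 1: 13.5 dB above -19.4 dBFS, reduced 3:1 to 4.5 dB above → -14.9 dBFS.
Stage 2: 26.1 dB above -41 dBFS, reduced 20:1 to 1.305 dB above → -39.695 dBFS.

-39.695 dBFS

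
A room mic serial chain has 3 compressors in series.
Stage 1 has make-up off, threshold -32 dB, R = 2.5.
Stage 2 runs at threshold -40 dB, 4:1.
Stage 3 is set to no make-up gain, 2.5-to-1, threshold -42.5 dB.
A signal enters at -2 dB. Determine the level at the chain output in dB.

-39.5 dB

Stage 1: overshoot 30 dB → 30/2.5 = 12 dB → -20 dB.
Stage 2: 20 dB above -40 dB, reduced 4:1 to 5 dB above → -35 dB.
Stage 3: -35 dB is 7.5 dB over -42.5 dB; at 2.5:1 that becomes 3 dB over, giving -39.5 dB.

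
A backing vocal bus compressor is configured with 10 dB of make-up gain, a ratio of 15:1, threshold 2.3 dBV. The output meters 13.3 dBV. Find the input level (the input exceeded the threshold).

17.3 dBV

Stripping the +10 dB make-up gives 3.3 dBV at the gain stage.
Post-compression overshoot = 3.3 − 2.3 = 1 dB.
Input overshoot = R × output overshoot = 15 dB → input = 2.3 + 15 = 17.3 dBV.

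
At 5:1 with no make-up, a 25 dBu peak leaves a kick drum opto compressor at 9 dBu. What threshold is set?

Gain reduction = 25 − 9 = 16 dB; output overshoot = GR / (R − 1) = 16 / 4 = 4 dB.
Threshold = output − output overshoot = 9 − 4 = 5 dBu.

5 dBu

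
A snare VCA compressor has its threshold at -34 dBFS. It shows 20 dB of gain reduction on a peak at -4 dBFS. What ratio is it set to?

3:1

Input overshoot = -4 − (-34) = 30 dB.
Output overshoot = 30 − 20 = 10 dB.
Ratio = input overshoot / output overshoot = 30 / 10 = 3.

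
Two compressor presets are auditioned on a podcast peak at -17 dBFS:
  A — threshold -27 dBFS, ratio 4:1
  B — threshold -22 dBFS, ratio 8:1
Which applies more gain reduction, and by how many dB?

A: 10 dB over, compressed to 2.5 dB over, so 7.5 dB of GR.
B: 5 dB over, compressed to 0.625 dB over, so 4.375 dB of GR.
Difference: 3.125 dB in favour of A.

A, by 3.125 dB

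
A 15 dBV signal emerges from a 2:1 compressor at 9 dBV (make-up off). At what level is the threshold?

Input is 12 dB above T (since output overshoot × R = input overshoot: (9 − T)·2 = 15 − T gives T = 3 dBV).
Check: 3 + (15 − 3)/2 = 3 + 6 = 9 dBV. ✓

3 dBV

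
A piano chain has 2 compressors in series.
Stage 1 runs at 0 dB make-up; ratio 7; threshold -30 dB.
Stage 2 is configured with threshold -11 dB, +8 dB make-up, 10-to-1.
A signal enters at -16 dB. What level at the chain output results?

Stage 1: 14 dB above -30 dB, reduced 7:1 to 2 dB above → -28 dB.
Stage 2: -28 dB ≤ -11 dB, so stage 2 doesn't engage; make-up brings it to -20 dB.

-20 dB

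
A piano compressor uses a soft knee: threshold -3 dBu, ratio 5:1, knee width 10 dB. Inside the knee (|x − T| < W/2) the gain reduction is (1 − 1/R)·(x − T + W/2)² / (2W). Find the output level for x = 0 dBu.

x − T + W/2 = 0 − (-3) + 5 = 8.
GR = (1 − 1/5) × 8² / 20 = 0.8 × 64 / 20 = 2.56 dB.
Output = 0 − 2.56 = -2.56 dBu.

-2.56 dBu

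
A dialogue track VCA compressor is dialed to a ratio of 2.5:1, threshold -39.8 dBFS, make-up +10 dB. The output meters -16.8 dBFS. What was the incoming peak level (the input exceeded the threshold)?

-7.3 dBFS

Stripping the +10 dB make-up gives -26.8 dBFS at the gain stage.
That's 13 dB above the -39.8 dBFS threshold.
Undo the ratio: input overshoot = 13 × 2.5 = 32.5 dB, giving input = -7.3 dBFS.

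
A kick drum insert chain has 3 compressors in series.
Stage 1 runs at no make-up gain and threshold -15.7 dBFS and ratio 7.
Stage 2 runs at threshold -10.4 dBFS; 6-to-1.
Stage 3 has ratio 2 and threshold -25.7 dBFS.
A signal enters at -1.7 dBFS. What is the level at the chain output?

-19.7 dBFS

Stage 1: -1.7 dBFS is 14 dB over -15.7 dBFS; at 7:1 that becomes 2 dB over, giving -13.7 dBFS.
Stage 2: below threshold (-13.7 ≤ -10.4); passes unchanged; output -13.7 dBFS.
Stage 3: overshoot 12 dB → 12/2 = 6 dB → -19.7 dBFS.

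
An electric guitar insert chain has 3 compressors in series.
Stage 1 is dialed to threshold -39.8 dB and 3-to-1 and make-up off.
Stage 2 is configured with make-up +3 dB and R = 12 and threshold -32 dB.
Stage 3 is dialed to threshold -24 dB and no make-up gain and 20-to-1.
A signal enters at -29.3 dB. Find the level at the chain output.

Stage 1: -29.3 dB is 10.5 dB over -39.8 dB; at 3:1 that becomes 3.5 dB over, giving -36.3 dB.
Stage 2: -36.3 dB ≤ -32 dB, so stage 2 doesn't engage; make-up brings it to -33.3 dB.
Stage 3: below threshold (-33.3 ≤ -24); passes unchanged; output -33.3 dB.

-33.3 dB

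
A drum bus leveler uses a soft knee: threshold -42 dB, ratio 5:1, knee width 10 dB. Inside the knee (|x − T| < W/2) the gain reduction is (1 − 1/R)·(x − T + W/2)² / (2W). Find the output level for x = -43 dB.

x − T + W/2 = -43 − (-42) + 5 = 4.
GR = (1 − 1/5) × 4² / 20 = 0.8 × 16 / 20 = 0.64 dB.
Output = -43 − 0.64 = -43.64 dB.

-43.64 dB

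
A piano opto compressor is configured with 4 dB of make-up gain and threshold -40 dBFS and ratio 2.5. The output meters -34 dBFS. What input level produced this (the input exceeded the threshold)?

-35 dBFS

Remove make-up: -34 − 4 = -38 dBFS.
The compressed level sits -38 − (-40) = 2 dB over threshold.
Before 2.5:1 compression the overshoot was 2 × 2.5 = 5 dB, so input = -40 + 5 = -35 dBFS.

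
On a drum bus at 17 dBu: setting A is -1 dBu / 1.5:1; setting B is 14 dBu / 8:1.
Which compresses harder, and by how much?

A: GR = 18 − 18/1.5 = 6 dB.
B: GR = 3 − 3/8 = 2.625 dB.
A reduces 3.375 dB more.

A, by 3.375 dB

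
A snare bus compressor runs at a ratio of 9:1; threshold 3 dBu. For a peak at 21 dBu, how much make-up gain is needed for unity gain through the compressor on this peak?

Without make-up, output = threshold + overshoot/9 = 3 + 2 = 5 dBu.
Gap to target: 16 dB.

16 dB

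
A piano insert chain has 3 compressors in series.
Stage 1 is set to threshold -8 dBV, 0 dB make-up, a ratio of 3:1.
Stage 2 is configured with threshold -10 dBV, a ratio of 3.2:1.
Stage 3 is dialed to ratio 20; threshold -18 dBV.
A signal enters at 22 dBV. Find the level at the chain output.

Stage 1: overshoot 30 dB → 30/3 = 10 dB → 2 dBV.
Stage 2: 2 dBV is 12 dB over -10 dBV; at 3.2:1 that becomes 3.75 dB over, giving -6.25 dBV.
Stage 3: -6.25 dBV is 11.75 dB over -18 dBV; at 20:1 that becomes 0.5875 dB over, giving -17.4125 dBV.

-17.4125 dBV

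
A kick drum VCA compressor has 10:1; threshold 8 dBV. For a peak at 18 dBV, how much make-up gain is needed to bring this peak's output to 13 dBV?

4 dB

The peak compresses to 8 + 10/10 = 9 dBV.
To reach 13 dBV requires 13 − 9 = 4 dB of make-up.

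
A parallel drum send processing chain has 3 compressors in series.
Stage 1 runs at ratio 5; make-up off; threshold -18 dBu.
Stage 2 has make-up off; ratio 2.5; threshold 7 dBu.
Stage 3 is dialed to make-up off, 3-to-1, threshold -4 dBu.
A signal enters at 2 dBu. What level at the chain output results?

-14 dBu

Stage 1: 20 dB above -18 dBu, reduced 5:1 to 4 dB above → -14 dBu.
Stage 2: -14 dBu is at or below the 7 dBu threshold — no compression; output -14 dBu.
Stage 3: below threshold (-14 ≤ -4); passes unchanged; output -14 dBu.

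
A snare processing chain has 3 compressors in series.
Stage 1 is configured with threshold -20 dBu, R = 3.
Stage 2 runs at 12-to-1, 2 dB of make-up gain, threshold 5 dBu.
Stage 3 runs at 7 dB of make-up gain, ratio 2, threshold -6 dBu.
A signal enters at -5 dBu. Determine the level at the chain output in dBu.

Stage 1: overshoot 15 dB → 15/3 = 5 dB → -15 dBu.
Stage 2: -15 dBu ≤ 5 dBu, so stage 2 doesn't engage; make-up brings it to -13 dBu.
Stage 3: -13 dBu ≤ -6 dBu, so stage 3 doesn't engage; make-up brings it to -6 dBu.

-6 dBu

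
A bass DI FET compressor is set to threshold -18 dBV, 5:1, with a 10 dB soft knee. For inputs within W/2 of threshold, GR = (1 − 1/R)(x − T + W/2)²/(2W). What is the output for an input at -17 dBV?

-18.44 dBV

x − T + W/2 = -17 − (-18) + 5 = 6.
GR = (1 − 1/5) × 6² / 20 = 0.8 × 36 / 20 = 1.44 dB.
Output = -17 − 1.44 = -18.44 dBV.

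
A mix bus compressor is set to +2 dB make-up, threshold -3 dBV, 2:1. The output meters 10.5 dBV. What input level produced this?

Before make-up, the level was 10.5 − 2 = 8.5 dBV.
Post-compression overshoot = 8.5 − (-3) = 11.5 dB.
Undo the ratio: input overshoot = 11.5 × 2 = 23 dB, giving input = 20 dBV.

20 dBV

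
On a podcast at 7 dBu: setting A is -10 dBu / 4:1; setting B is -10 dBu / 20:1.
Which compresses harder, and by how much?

B, by 3.4 dB

A: 17 dB over, compressed to 4.25 dB over, so 12.75 dB of GR.
B: 17 dB over, compressed to 0.85 dB over, so 16.15 dB of GR.
Difference: 3.4 dB in favour of B.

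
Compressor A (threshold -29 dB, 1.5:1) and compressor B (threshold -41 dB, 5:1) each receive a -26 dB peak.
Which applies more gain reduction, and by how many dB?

A: 3 dB over, compressed to 2 dB over, so 1 dB of GR.
B: 15 dB over, compressed to 3 dB over, so 12 dB of GR.
B applies 11 dB more gain reduction.

B, by 11 dB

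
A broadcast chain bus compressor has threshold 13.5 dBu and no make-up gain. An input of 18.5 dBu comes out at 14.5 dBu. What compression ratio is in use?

5:1

Input overshoot = 18.5 − 13.5 = 5 dB; output overshoot = 14.5 − 13.5 = 1 dB.
Ratio = 5 / 1 = 5.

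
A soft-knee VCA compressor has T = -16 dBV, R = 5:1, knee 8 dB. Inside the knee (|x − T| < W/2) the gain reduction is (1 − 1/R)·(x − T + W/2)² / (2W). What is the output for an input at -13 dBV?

x − T + W/2 = -13 − (-16) + 4 = 7.
GR = (1 − 1/5) × 7² / 16 = 0.8 × 49 / 16 = 2.45 dB.
Output = -13 − 2.45 = -15.45 dBV.

-15.45 dBV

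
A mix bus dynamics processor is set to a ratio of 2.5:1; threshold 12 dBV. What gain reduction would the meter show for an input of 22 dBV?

6 dB

22 dBV exceeds the threshold by 10 dB.
After 2.5:1 compression the overshoot becomes 10/2.5 = 4 dB.
So the signal is attenuated by 10 − 4 = 6 dB.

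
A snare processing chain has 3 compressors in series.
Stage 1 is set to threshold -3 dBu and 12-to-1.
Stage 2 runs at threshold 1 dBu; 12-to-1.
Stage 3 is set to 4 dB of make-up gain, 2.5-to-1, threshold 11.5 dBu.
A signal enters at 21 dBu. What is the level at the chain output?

3 dBu

Stage 1: 24 dB above -3 dBu, reduced 12:1 to 2 dB above → -1 dBu.
Stage 2: -1 dBu is at or below the 1 dBu threshold — no compression; output -1 dBu.
Stage 3: -1 dBu is at or below the 11.5 dBu threshold — no compression; make-up brings it to 3 dBu.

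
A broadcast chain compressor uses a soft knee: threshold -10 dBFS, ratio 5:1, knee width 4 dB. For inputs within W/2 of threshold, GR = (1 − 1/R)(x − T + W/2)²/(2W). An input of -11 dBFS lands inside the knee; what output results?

-11.1 dBFS

x − T + W/2 = -11 − (-10) + 2 = 1.
GR = (1 − 1/5) × 1² / 8 = 0.8 × 1 / 8 = 0.1 dB.
Output = -11 − 0.1 = -11.1 dBFS.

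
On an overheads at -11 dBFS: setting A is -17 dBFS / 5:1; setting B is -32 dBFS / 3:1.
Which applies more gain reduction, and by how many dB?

A: GR = 6 − 6/5 = 4.8 dB.
B: GR = 21 − 21/3 = 14 dB.
B applies 9.2 dB more gain reduction.

B, by 9.2 dB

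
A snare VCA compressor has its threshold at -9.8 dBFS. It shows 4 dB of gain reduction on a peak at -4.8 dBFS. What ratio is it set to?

5:1

Input overshoot = -4.8 − (-9.8) = 5 dB.
Output overshoot = 5 − 4 = 1 dB.
Ratio = input overshoot / output overshoot = 5 / 1 = 5.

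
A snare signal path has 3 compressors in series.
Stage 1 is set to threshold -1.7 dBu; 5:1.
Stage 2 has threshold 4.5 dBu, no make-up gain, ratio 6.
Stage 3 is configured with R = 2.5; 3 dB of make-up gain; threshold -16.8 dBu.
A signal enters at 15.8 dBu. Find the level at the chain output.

Stage 1: 15.8 dBu is 17.5 dB over -1.7 dBu; at 5:1 that becomes 3.5 dB over, giving 1.8 dBu.
Stage 2: below threshold (1.8 ≤ 4.5); passes unchanged; output 1.8 dBu.
Stage 3: 1.8 dBu is 18.6 dB over -16.8 dBu; at 2.5:1 that becomes 7.44 dB over, giving -9.36 dBu; +3 dB make-up → -6.36 dBu.

-6.36 dBu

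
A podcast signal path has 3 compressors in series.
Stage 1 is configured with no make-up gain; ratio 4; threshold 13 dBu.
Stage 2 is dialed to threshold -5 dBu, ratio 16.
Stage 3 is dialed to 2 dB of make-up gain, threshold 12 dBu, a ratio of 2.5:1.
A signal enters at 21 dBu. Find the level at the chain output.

Stage 1: 21 dBu is 8 dB over 13 dBu; at 4:1 that becomes 2 dB over, giving 15 dBu.
Stage 2: 20 dB above -5 dBu, reduced 16:1 to 1.25 dB above → -3.75 dBu.
Stage 3: -3.75 dBu ≤ 12 dBu, so stage 3 doesn't engage; make-up brings it to -1.75 dBu.

-1.75 dBu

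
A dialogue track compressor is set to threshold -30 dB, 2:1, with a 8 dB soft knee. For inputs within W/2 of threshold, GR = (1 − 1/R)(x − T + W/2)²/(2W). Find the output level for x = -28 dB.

x − T + W/2 = -28 − (-30) + 4 = 6.
GR = (1 − 1/2) × 6² / 16 = 0.5 × 36 / 16 = 1.125 dB.
Output = -28 − 1.125 = -29.125 dB.

-29.125 dB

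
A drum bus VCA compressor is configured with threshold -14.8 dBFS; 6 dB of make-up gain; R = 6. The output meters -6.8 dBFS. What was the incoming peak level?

-2.8 dBFS

Stripping the +6 dB make-up gives -12.8 dBFS at the gain stage.
That's 2 dB above the -14.8 dBFS threshold.
Input overshoot = R × output overshoot = 12 dB → input = -14.8 + 12 = -2.8 dBFS.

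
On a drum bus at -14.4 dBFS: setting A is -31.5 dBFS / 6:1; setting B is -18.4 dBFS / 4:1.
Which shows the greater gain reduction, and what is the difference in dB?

A, by 11.25 dB

A: 17.1 dB over, compressed to 2.85 dB over, so 14.25 dB of GR.
B: 4 dB over, compressed to 1 dB over, so 3 dB of GR.
A reduces 11.25 dB more.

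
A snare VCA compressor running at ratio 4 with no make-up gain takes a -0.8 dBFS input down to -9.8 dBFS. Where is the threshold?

-12.8 dBFS

Gain reduction = -0.8 − (-9.8) = 9 dB; output overshoot = GR / (R − 1) = 9 / 3 = 3 dB.
Threshold = output − output overshoot = -9.8 − 3 = -12.8 dBFS.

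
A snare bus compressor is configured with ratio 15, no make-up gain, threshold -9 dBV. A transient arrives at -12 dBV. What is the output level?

-12 dBV is 3 dB below the -9 dBV threshold, so no gain reduction is applied.
Output = input = -12 dBV.

-12 dBV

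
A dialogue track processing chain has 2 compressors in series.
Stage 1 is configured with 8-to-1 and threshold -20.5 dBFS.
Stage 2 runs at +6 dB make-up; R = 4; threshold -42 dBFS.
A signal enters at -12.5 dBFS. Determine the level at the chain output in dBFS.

-30.375 dBFS

Stage 1: overshoot 8 dB → 8/8 = 1 dB → -19.5 dBFS.
Stage 2: -19.5 dBFS is 22.5 dB over -42 dBFS; at 4:1 that becomes 5.625 dB over, giving -36.375 dBFS; +6 dB make-up → -30.375 dBFS.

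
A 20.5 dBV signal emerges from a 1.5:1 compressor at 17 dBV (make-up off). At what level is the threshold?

Let T be the threshold. Output overshoot = (input overshoot)/R, so 17 − T = (20.5 − T)/1.5.
1.5·(17 − T) = 20.5 − T → 0.5·T = 25.5 − 20.5 = 5.
T = 5/0.5 = 10 dBV.

10 dBV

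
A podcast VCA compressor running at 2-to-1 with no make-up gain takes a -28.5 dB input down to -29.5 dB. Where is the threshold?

-30.5 dB

Input is 2 dB above T (since output overshoot × R = input overshoot: (-29.5 − T)·2 = -28.5 − T gives T = -30.5 dB).
Check: -30.5 + (-28.5 − (-30.5))/2 = -30.5 + 1 = -29.5 dB. ✓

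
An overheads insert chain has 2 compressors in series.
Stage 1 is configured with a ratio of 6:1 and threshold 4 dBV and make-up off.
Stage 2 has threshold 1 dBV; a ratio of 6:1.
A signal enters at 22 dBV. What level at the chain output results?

2 dBV

Stage 1: 18 dB above 4 dBV, reduced 6:1 to 3 dB above → 7 dBV.
Stage 2: 7 dBV is 6 dB over 1 dBV; at 6:1 that becomes 1 dB over, giving 2 dBV.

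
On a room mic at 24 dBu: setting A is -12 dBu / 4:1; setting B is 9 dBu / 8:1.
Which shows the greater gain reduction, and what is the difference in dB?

A: overshoot 36 dB → output overshoot 9 dB → GR 27 dB.
B: overshoot 15 dB → output overshoot 1.875 dB → GR 13.125 dB.
Difference: 13.875 dB in favour of A.

A, by 13.875 dB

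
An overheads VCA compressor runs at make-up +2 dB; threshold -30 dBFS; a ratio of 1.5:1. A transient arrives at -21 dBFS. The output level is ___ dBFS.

Overshoot: -21 − (-30) = 9 dB.
1.5:1 compression reduces that to 9/1.5 = 6 dB over.
Output = -30 + 6 = -24 dBFS; make-up adds 2 dB, giving -22 dBFS.

-22 dBFS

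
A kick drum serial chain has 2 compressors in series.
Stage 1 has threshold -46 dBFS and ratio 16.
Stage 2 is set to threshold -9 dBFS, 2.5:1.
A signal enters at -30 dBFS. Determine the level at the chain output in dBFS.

-45 dBFS

Stage 1: overshoot 16 dB → 16/16 = 1 dB → -45 dBFS.
Stage 2: -45 dBFS is at or below the -9 dBFS threshold — no compression; output -45 dBFS.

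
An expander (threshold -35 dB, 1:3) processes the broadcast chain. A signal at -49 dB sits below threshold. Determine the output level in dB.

Below threshold, a 1:3 expander applies gain = (3−1)×(T − x) of attenuation.
(3−1) × 14 = 28 dB, so output = -49 − 28 = -77 dB.

-77 dB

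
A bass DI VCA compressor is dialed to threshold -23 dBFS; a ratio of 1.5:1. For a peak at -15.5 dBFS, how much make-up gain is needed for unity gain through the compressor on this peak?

Overshoot 7.5 dB → 7.5/1.5 = 5 dB after compression, so the compressed level is -23 + 5 = -18 dBFS.
Make-up = target − compressed = -15.5 − (-18) = 2.5 dB.

2.5 dB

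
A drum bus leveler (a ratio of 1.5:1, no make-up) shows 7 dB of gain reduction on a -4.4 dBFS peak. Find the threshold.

-25.4 dBFS

Input is 21 dB above T (since output overshoot × R = input overshoot: (-11.4 − T)·1.5 = -4.4 − T gives T = -25.4 dBFS).
Check: -25.4 + (-4.4 − (-25.4))/1.5 = -25.4 + 14 = -11.4 dBFS. ✓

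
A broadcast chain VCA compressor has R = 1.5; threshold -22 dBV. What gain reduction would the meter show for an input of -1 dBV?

7 dB

-1 dBV exceeds the threshold by 21 dB.
After 1.5:1 compression the overshoot becomes 21/1.5 = 14 dB.
GR = overshoot in − overshoot out = 21 − 14 = 7 dB.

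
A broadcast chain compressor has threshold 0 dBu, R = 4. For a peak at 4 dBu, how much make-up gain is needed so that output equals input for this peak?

3 dB

The peak compresses to 0 + 4/4 = 1 dBu.
To reach 4 dBu requires 4 − 1 = 3 dB of make-up.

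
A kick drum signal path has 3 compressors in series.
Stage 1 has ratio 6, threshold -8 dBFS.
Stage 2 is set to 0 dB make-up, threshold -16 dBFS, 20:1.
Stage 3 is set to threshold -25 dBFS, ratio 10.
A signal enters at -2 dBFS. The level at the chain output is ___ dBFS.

Stage 1: overshoot 6 dB → 6/6 = 1 dB → -7 dBFS.
Stage 2: overshoot 9 dB → 9/20 = 0.45 dB → -15.55 dBFS.
Stage 3: -15.55 dBFS is 9.45 dB over -25 dBFS; at 10:1 that becomes 0.945 dB over, giving -24.055 dBFS.

-24.055 dBFS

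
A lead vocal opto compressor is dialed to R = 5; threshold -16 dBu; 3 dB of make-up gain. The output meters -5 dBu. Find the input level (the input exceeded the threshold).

Before make-up, the level was -5 − 3 = -8 dBu.
That's 8 dB above the -16 dBu threshold.
Undo the ratio: input overshoot = 8 × 5 = 40 dB, giving input = 24 dBu.

24 dBu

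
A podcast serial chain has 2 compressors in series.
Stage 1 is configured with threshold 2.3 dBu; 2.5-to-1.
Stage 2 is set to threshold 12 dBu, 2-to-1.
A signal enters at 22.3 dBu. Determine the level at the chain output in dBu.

Stage 1: 22.3 dBu is 20 dB over 2.3 dBu; at 2.5:1 that becomes 8 dB over, giving 10.3 dBu.
Stage 2: below threshold (10.3 ≤ 12); passes unchanged; output 10.3 dBu.

10.3 dBu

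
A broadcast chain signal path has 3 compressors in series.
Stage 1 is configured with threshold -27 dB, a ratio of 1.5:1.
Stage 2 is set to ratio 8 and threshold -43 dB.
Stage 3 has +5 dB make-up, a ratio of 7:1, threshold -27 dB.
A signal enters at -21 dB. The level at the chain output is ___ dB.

-35.5 dB

Stage 1: -21 dB is 6 dB over -27 dB; at 1.5:1 that becomes 4 dB over, giving -23 dB.
Stage 2: -23 dB is 20 dB over -43 dB; at 8:1 that becomes 2.5 dB over, giving -40.5 dB.
Stage 3: -40.5 dB is at or below the -27 dB threshold — no compression; make-up brings it to -35.5 dB.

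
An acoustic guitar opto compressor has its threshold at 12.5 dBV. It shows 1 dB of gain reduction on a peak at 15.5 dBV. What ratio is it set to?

Input overshoot = 15.5 − 12.5 = 3 dB.
Output overshoot = 3 − 1 = 2 dB.
Ratio = input overshoot / output overshoot = 3 / 2 = 1.5.

1.5:1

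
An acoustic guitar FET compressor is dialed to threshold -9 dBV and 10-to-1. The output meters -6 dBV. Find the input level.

That's 3 dB above the -9 dBV threshold.
Undo the ratio: input overshoot = 3 × 10 = 30 dB, giving input = 21 dBV.

21 dBV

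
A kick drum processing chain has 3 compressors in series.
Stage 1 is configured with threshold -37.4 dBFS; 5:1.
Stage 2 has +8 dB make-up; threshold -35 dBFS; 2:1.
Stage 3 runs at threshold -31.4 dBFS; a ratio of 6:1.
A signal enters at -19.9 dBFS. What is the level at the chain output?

-30.575 dBFS

Stage 1: 17.5 dB above -37.4 dBFS, reduced 5:1 to 3.5 dB above → -33.9 dBFS.
Stage 2: 1.1 dB above -35 dBFS, reduced 2:1 to 0.55 dB above → -34.45 dBFS; +8 dB make-up → -26.45 dBFS.
Stage 3: 4.95 dB above -31.4 dBFS, reduced 6:1 to 0.825 dB above → -30.575 dBFS.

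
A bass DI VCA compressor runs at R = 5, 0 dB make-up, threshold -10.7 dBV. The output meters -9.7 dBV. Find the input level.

The compressed level sits -9.7 − (-10.7) = 1 dB over threshold.
Input overshoot = R × output overshoot = 5 dB → input = -10.7 + 5 = -5.7 dBV.

-5.7 dBV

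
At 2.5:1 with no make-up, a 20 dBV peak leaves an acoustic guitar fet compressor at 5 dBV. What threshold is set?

Gain reduction = 20 − 5 = 15 dB; output overshoot = GR / (R − 1) = 15 / 1.5 = 10 dB.
Threshold = output − output overshoot = 5 − 10 = -5 dBV.

-5 dBV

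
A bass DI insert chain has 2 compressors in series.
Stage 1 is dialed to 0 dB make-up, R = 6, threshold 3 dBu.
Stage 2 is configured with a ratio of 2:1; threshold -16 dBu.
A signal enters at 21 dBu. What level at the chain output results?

-5 dBu

Stage 1: 18 dB above 3 dBu, reduced 6:1 to 3 dB above → 6 dBu.
Stage 2: 6 dBu is 22 dB over -16 dBu; at 2:1 that becomes 11 dB over, giving -5 dBu.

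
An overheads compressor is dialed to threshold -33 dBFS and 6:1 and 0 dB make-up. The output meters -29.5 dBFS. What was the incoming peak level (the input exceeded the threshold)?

Post-compression overshoot = -29.5 − (-33) = 3.5 dB.
Undo the ratio: input overshoot = 3.5 × 6 = 21 dB, giving input = -12 dBFS.

-12 dBFS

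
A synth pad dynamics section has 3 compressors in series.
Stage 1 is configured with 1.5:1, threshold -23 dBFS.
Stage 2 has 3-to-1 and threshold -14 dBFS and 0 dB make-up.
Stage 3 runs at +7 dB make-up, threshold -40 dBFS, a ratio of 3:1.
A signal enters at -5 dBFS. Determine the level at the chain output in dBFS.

-24 dBFS

Stage 1: -5 dBFS is 18 dB over -23 dBFS; at 1.5:1 that becomes 12 dB over, giving -11 dBFS.
Stage 2: 3 dB above -14 dBFS, reduced 3:1 to 1 dB above → -13 dBFS.
Stage 3: overshoot 27 dB → 27/3 = 9 dB → -31 dBFS; +7 dB make-up → -24 dBFS.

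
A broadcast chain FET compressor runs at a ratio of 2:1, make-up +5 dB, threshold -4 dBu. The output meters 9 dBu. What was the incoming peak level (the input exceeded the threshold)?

12 dBu

Stripping the +5 dB make-up gives 4 dBu at the gain stage.
Post-compression overshoot = 4 − (-4) = 8 dB.
Before 2:1 compression the overshoot was 8 × 2 = 16 dB, so input = -4 + 16 = 12 dBu.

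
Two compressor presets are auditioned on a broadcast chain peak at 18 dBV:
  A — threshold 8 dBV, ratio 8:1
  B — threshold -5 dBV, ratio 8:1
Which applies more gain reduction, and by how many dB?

B, by 11.375 dB

A: 10 dB over, compressed to 1.25 dB over, so 8.75 dB of GR.
B: 23 dB over, compressed to 2.875 dB over, so 20.125 dB of GR.
B applies 11.375 dB more gain reduction.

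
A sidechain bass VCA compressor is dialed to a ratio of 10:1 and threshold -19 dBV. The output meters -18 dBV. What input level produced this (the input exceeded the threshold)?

-9 dBV

The compressed level sits -18 − (-19) = 1 dB over threshold.
Undo the ratio: input overshoot = 1 × 10 = 10 dB, giving input = -9 dBV.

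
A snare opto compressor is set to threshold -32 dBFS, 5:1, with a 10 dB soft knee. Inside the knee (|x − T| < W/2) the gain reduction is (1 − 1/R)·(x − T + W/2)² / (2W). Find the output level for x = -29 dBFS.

x − T + W/2 = -29 − (-32) + 5 = 8.
GR = (1 − 1/5) × 8² / 20 = 0.8 × 64 / 20 = 2.56 dB.
Output = -29 − 2.56 = -31.56 dBFS.

-31.56 dBFS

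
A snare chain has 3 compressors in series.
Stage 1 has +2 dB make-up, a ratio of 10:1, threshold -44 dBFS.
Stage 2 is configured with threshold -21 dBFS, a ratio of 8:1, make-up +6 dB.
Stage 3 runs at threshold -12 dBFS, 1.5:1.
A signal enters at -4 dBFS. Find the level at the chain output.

Stage 1: 40 dB above -44 dBFS, reduced 10:1 to 4 dB above → -40 dBFS; +2 dB make-up → -38 dBFS.
Stage 2: below threshold (-38 ≤ -21); passes unchanged; make-up brings it to -32 dBFS.
Stage 3: -32 dBFS is at or below the -12 dBFS threshold — no compression; output -32 dBFS.

-32 dBFS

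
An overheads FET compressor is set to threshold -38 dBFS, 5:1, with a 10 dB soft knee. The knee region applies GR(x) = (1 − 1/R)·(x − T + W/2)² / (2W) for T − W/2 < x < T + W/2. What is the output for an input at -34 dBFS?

-37.24 dBFS

x − T + W/2 = -34 − (-38) + 5 = 9.
GR = (1 − 1/5) × 9² / 20 = 0.8 × 81 / 20 = 3.24 dB.
Output = -34 − 3.24 = -37.24 dBFS.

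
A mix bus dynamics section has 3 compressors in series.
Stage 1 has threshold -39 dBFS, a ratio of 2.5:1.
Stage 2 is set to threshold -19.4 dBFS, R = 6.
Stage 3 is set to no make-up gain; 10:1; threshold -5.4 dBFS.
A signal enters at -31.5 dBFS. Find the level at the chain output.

Stage 1: 7.5 dB above -39 dBFS, reduced 2.5:1 to 3 dB above → -36 dBFS.
Stage 2: -36 dBFS ≤ -19.4 dBFS, so stage 2 doesn't engage; output -36 dBFS.
Stage 3: -36 dBFS is at or below the -5.4 dBFS threshold — no compression; output -36 dBFS.

-36 dBFS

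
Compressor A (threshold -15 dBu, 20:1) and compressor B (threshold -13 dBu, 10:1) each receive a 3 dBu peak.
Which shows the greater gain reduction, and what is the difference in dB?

A, by 2.7 dB

A: overshoot 18 dB → output overshoot 0.9 dB → GR 17.1 dB.
B: overshoot 16 dB → output overshoot 1.6 dB → GR 14.4 dB.
A reduces 2.7 dB more.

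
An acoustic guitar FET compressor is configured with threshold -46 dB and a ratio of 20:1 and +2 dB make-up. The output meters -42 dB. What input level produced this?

-6 dB

Remove make-up: -42 − 2 = -44 dB.
The compressed level sits -44 − (-46) = 2 dB over threshold.
Undo the ratio: input overshoot = 2 × 20 = 40 dB, giving input = -6 dB.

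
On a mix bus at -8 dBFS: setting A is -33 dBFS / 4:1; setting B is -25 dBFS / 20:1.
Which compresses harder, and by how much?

A: 25 dB over, compressed to 6.25 dB over, so 18.75 dB of GR.
B: 17 dB over, compressed to 0.85 dB over, so 16.15 dB of GR.
A reduces 2.6 dB more.

A, by 2.6 dB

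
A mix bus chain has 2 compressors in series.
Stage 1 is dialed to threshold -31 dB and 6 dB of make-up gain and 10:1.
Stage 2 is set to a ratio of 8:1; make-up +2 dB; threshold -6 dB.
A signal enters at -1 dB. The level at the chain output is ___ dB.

Stage 1: 30 dB above -31 dB, reduced 10:1 to 3 dB above → -28 dB; +6 dB make-up → -22 dB.
Stage 2: -22 dB ≤ -6 dB, so stage 2 doesn't engage; make-up brings it to -20 dB.

-20 dB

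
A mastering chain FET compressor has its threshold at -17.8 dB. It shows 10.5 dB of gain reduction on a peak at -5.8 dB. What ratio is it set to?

8:1

Input overshoot = -5.8 − (-17.8) = 12 dB.
Output overshoot = 12 − 10.5 = 1.5 dB.
Ratio = input overshoot / output overshoot = 12 / 1.5 = 8.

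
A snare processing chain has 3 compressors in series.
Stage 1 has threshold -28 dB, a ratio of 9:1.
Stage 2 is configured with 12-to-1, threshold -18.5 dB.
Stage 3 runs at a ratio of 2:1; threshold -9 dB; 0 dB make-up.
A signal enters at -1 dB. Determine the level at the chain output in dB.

Stage 1: -1 dB is 27 dB over -28 dB; at 9:1 that becomes 3 dB over, giving -25 dB.
Stage 2: -25 dB is at or below the -18.5 dB threshold — no compression; output -25 dB.
Stage 3: -25 dB ≤ -9 dB, so stage 3 doesn't engage; output -25 dB.

-25 dB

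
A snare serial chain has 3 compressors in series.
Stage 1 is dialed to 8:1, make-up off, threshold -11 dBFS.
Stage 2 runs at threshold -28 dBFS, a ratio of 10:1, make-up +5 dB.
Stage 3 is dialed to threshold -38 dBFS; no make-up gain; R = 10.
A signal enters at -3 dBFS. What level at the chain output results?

Stage 1: overshoot 8 dB → 8/8 = 1 dB → -10 dBFS.
Stage 2: overshoot 18 dB → 18/10 = 1.8 dB → -26.2 dBFS; +5 dB make-up → -21.2 dBFS.
Stage 3: 16.8 dB above -38 dBFS, reduced 10:1 to 1.68 dB above → -36.32 dBFS.

-36.32 dBFS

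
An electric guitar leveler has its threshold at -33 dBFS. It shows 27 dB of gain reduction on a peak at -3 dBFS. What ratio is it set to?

10:1

Input overshoot = -3 − (-33) = 30 dB.
Output overshoot = 30 − 27 = 3 dB.
Ratio = input overshoot / output overshoot = 30 / 3 = 10.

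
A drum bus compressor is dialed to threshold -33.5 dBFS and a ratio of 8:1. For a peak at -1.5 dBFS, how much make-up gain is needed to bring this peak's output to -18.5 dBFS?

The peak compresses to -33.5 + 32/8 = -29.5 dBFS.
To reach -18.5 dBFS requires -18.5 − (-29.5) = 11 dB of make-up.

11 dB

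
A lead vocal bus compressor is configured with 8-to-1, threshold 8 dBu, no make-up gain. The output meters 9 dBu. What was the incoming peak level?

The compressed level sits 9 − 8 = 1 dB over threshold.
Before 8:1 compression the overshoot was 1 × 8 = 8 dB, so input = 8 + 8 = 16 dBu.

16 dBu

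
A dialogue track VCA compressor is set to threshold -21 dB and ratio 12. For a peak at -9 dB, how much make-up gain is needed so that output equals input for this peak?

Without make-up, output = threshold + overshoot/12 = -21 + 1 = -20 dB.
Gap to target: 11 dB.

11 dB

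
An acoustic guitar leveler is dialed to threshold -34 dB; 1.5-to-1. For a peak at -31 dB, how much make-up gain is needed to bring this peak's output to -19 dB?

Without make-up, output = threshold + overshoot/1.5 = -34 + 2 = -32 dB.
Gap to target: 13 dB.

13 dB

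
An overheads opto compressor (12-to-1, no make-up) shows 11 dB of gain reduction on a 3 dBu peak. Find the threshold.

-9 dBu

Let T be the threshold. Output overshoot = (input overshoot)/R, so -8 − T = (3 − T)/12.
12·(-8 − T) = 3 − T → 11·T = -96 − 3 = -99.
T = -99/11 = -9 dBu.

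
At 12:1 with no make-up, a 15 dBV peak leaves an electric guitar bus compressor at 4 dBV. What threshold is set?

3 dBV

Input is 12 dB above T (since output overshoot × R = input overshoot: (4 − T)·12 = 15 − T gives T = 3 dBV).
Check: 3 + (15 − 3)/12 = 3 + 1 = 4 dBV. ✓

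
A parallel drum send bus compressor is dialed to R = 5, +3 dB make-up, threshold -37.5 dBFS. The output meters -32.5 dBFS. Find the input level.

-27.5 dBFS

Stripping the +3 dB make-up gives -35.5 dBFS at the gain stage.
That's 2 dB above the -37.5 dBFS threshold.
Input overshoot = R × output overshoot = 10 dB → input = -37.5 + 10 = -27.5 dBFS.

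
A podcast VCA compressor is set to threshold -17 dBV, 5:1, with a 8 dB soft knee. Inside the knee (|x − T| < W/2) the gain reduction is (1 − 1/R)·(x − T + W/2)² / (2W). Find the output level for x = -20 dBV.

x − T + W/2 = -20 − (-17) + 4 = 1.
GR = (1 − 1/5) × 1² / 16 = 0.8 × 1 / 16 = 0.05 dB.
Output = -20 − 0.05 = -20.05 dBV.

-20.05 dBV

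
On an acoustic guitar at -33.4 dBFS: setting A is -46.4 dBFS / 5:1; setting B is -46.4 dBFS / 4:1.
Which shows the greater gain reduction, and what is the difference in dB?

A: overshoot 13 dB → output overshoot 2.6 dB → GR 10.4 dB.
B: overshoot 13 dB → output overshoot 3.25 dB → GR 9.75 dB.
A reduces 0.65 dB more.

A, by 0.65 dB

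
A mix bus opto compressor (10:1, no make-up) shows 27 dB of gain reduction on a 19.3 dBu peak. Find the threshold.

-10.7 dBu

Gain reduction = 19.3 − (-7.7) = 27 dB; output overshoot = GR / (R − 1) = 27 / 9 = 3 dB.
Threshold = output − output overshoot = -7.7 − 3 = -10.7 dBu.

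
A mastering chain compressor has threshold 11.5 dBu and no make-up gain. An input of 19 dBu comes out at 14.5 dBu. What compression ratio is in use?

2.5:1

Input overshoot = 19 − 11.5 = 7.5 dB; output overshoot = 14.5 − 11.5 = 3 dB.
Ratio = 7.5 / 3 = 2.5.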